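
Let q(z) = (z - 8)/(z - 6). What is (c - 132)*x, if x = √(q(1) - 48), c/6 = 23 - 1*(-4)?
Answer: 6*I*√1165 ≈ 204.79*I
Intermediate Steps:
c = 162 (c = 6*(23 - 1*(-4)) = 6*(23 + 4) = 6*27 = 162)
q(z) = (-8 + z)/(-6 + z)
x = I*√1165/5 (x = √((-8 + 1)/(-6 + 1) - 48) = √(-7/(-5) - 48) = √(-⅕*(-7) - 48) = √(7/5 - 48) = √(-233/5) = I*√1165/5 ≈ 6.8264*I)
(c - 132)*x = (162 - 132)*(I*√1165/5) = 30*(I*√1165/5) = 6*I*√1165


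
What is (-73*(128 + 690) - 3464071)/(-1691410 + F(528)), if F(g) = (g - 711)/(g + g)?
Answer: 1240372320/595376381 ≈ 2.0833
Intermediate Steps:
F(g) = (-711 + g)/(2*g) (F(g) = (-711 + g)/((2*g)) = (-711 + g)*(1/(2*g)) = (-711 + g)/(2*g))
(-73*(128 + 690) - 3464071)/(-1691410 + F(528)) = (-73*(128 + 690) - 3464071)/(-1691410 + (1/2)*(-711 + 528)/528) = (-73*818 - 3464071)/(-1691410 + (1/2)*(1/528)*(-183)) = (-59714 - 3464071)/(-1691410 - 61/352) = -3523785/(-595376381/352) = -3523785*(-352/595376381) = 1240372320/595376381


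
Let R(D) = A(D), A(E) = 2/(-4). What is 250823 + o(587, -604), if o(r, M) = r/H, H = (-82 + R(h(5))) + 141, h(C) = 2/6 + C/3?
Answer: 29347465/117 ≈ 2.5083e+5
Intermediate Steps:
A(E) = -½ (A(E) = 2*(-¼) = -½)
h(C) = ⅓ + C/3 (h(C) = 2*(⅙) + C*(⅓) = ⅓ + C/3)
R(D) = -½
H = 117/2 (H = (-82 - ½) + 141 = -165/2 + 141 = 117/2 ≈ 58.500)
o(r, M) = 2*r/117 (o(r, M) = r/(117/2) = r*(2/117) = 2*r/117)
250823 + o(587, -604) = 250823 + (2/117)*587 = 250823 + 1174/117 = 29347465/117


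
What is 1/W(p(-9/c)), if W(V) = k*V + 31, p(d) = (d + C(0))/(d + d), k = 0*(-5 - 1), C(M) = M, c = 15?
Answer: 1/31 ≈ 0.032258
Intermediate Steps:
k = 0 (k = 0*(-6) = 0)
p(d) = 1/2 (p(d) = (d + 0)/(d + d) = d/((2*d)) = d*(1/(2*d)) = 1/2)
W(V) = 31 (W(V) = 0*V + 31 = 0 + 31 = 31)
1/W(p(-9/c)) = 1/31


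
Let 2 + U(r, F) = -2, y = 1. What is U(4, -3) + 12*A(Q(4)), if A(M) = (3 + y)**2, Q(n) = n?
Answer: 188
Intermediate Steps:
U(r, F) = -4 (U(r, F) = -2 - 2 = -4)
A(M) = 16 (A(M) = (3 + 1)**2 = 4**2 = 16)
U(4, -3) + 12*A(Q(4)) = -4 + 12*16 = -4 + 192 = 188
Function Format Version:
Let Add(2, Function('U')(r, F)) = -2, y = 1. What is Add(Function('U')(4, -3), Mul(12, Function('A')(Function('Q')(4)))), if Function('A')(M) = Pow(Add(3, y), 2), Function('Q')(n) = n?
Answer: 188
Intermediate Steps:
Function('U')(r, F) = -4 (Function('U')(r, F) = Add(-2, -2) = -4)
Function('A')(M) = 16 (Function('A')(M) = Pow(Add(3, 1), 2) = Pow(4, 2) = 16)
Add(Function('U')(4, -3), Mul(12, Function('A')(Function('Q')(4)))) = Add(-4, Mul(12, 16)) = Add(-4, 192) = 188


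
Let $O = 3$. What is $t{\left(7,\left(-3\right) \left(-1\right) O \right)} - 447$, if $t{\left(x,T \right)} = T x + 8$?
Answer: $-376$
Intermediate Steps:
$t{\left(x,T \right)} = 8 + T x$
$t{\left(7,\left(-3\right) \left(-1\right) O \right)} - 447 = \left(8 + \left(-3\right) \left(-1\right) 3 \cdot 7\right) - 447 = \left(8 + 3 \cdot 3 \cdot 7\right) - 447 = \left(8 + 9 \cdot 7\right) - 447 = \left(8 + 63\right) - 447 = 71 - 447 = -376$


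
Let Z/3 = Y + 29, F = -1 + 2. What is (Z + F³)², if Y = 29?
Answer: 30625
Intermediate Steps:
F = 1
Z = 174 (Z = 3*(29 + 29) = 3*58 = 174)
(Z + F³)² = (174 + 1³)² = (174 + 1)² = 175² = 30625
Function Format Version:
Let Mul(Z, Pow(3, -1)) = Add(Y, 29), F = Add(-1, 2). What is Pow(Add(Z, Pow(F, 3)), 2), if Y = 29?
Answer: 30625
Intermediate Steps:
F = 1
Z = 174 (Z = Mul(3, Add(29, 29)) = Mul(3, 58) = 174)
Pow(Add(Z, Pow(F, 3)), 2) = Pow(Add(174, Pow(1, 3)), 2) = Pow(Add(174, 1), 2) = Pow(175, 2) = 30625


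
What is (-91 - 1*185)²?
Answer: 76176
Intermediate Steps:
(-91 - 1*185)² = (-91 - 185)² = (-276)² = 76176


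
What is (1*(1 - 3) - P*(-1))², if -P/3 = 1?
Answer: 25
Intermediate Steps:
P = -3 (P = -3*1 = -3)
(1*(1 - 3) - P*(-1))² = (1*(1 - 3) - (-3)*(-1))² = (1*(-2) - 1*3)² = (-2 - 3)² = (-5)² = 25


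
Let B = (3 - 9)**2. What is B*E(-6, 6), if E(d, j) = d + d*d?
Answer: 1080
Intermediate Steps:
E(d, j) = d + d**2
B = 36 (B = (-6)**2 = 36)
B*E(-6, 6) = 36*(-6*(1 - 6)) = 36*(-6*(-5)) = 36*30 = 1080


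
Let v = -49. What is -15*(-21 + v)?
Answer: 1050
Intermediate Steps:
-15*(-21 + v) = -15*(-21 - 49) = -15*(-70) = 1050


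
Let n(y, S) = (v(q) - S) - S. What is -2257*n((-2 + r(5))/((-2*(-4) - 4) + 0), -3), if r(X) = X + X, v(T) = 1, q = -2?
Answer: -15799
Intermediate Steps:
r(X) = 2*X
n(y, S) = 1 - 2*S (n(y, S) = (1 - S) - S = 1 - 2*S)
-2257*n((-2 + r(5))/((-2*(-4) - 4) + 0), -3) = -2257*(1 - 2*(-3)) = -2257*(1 + 6) = -2257*7 = -15799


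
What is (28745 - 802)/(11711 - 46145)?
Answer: -27943/34434 ≈ -0.81149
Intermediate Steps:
(28745 - 802)/(11711 - 46145) = 27943/(-34434) = 27943*(-1/34434) = -27943/34434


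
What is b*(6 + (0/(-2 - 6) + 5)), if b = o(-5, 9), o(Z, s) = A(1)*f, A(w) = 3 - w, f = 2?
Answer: 44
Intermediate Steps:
o(Z, s) = 4 (o(Z, s) = (3 - 1*1)*2 = (3 - 1)*2 = 2*2 = 4)
b = 4
b*(6 + (0/(-2 - 6) + 5)) = 4*(6 + (0/(-2 - 6) + 5)) = 4*(6 + (0/(-8) + 5)) = 4*(6 + (-1/8*0 + 5)) = 4*(6 + (0 + 5)) = 4*(6 + 5) = 4*11 = 44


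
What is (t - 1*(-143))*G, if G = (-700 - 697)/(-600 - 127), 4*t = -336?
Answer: 82423/727 ≈ 113.37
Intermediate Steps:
t = -84 (t = (¼)*(-336) = -84)
G = 1397/727 (G = -1397/(-727) = -1397*(-1/727) = 1397/727 ≈ 1.9216)
(t - 1*(-143))*G = (-84 - 1*(-143))*(1397/727) = (-84 + 143)*(1397/727) = 59*(1397/727) = 82423/727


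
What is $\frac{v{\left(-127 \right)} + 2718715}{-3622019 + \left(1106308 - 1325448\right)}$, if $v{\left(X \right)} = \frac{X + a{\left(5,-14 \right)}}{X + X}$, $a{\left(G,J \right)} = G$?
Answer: $- \frac{345276866}{487827193} \approx -0.70779$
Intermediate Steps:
$v{\left(X \right)} = \frac{5 + X}{2 X}$ ($v{\left(X \right)} = \frac{X + 5}{X + X} = \frac{5 + X}{2 X}$)
$\frac{v{\left(-127 \right)} + 2718715}{-3622019 + \left(1106308 - 1325448\right)} = \frac{\frac{5 - 127}{2 \left(-127\right)} + 2718715}{-3622019 + \left(1106308 - 1325448\right)} = \frac{\frac{1}{2} \left(- \frac{1}{127}\right) \left(-122\right) + 2718715}{-3622019 - 219140} = \frac{\frac{61}{127} + 2718715}{-3841159} = \frac{345276866}{127} \left(- \frac{1}{3841159}\right) = - \frac{345276866}{487827193}$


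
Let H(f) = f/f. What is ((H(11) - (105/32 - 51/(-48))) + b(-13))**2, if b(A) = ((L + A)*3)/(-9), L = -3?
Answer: 36481/9216 ≈ 3.9584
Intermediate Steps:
H(f) = 1
b(A) = 1 - A/3 (b(A) = ((-3 + A)*3)/(-9) = (-9 + 3*A)*(-1/9) = 1 - A/3)
((H(11) - (105/32 - 51/(-48))) + b(-13))**2 = ((1 - (105/32 - 51/(-48))) + (1 - 1/3*(-13)))**2 = ((1 - (105*(1/32) - 51*(-1/48))) + (1 + 13/3))**2 = ((1 - (105/32 + 17/16)) + 16/3)**2 = ((1 - 1*139/32) + 16/3)**2 = ((1 - 139/32) + 16/3)**2 = (-107/32 + 16/3)**2 = (191/96)**2 = 36481/9216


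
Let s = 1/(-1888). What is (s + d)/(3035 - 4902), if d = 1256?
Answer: -2371327/3524896 ≈ -0.67274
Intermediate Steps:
s = -1/1888 ≈ -0.00052966
(s + d)/(3035 - 4902) = (-1/1888 + 1256)/(3035 - 4902) = (2371327/1888)/(-1867) = (2371327/1888)*(-1/1867) = -2371327/3524896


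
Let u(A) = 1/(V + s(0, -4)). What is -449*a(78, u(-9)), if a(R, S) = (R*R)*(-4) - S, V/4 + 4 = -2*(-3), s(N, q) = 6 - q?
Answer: 196684001/18 ≈ 1.0927e+7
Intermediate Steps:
V = 8 (V = -16 + 4*(-2*(-3)) = -16 + 4*6 = -16 + 24 = 8)
u(A) = 1/18 (u(A) = 1/(8 + (6 - 1*(-4))) = 1/(8 + (6 + 4)) = 1/(8 + 10) = 1/18)
a(R, S) = -S - 4*R² (a(R, S) = R²*(-4) - S = -4*R² - S = -S - 4*R²)
-449*a(78, u(-9)) = -449*(-1*1/18 - 4*78²) = -449*(-1/18 - 4*6084) = -449*(-1/18 - 24336) = -449*(-438049/18) = 196684001/18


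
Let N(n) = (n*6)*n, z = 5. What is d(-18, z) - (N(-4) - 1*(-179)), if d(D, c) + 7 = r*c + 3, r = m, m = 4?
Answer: -259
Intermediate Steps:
r = 4
N(n) = 6*n² (N(n) = (6*n)*n = 6*n²)
d(D, c) = -4 + 4*c (d(D, c) = -7 + (4*c + 3) = -7 + (3 + 4*c) = -4 + 4*c)
d(-18, z) - (N(-4) - 1*(-179)) = (-4 + 4*5) - (6*(-4)² - 1*(-179)) = (-4 + 20) - (6*16 + 179) = 16 - (96 + 179) = 16 - 1*275 = 16 - 275 = -259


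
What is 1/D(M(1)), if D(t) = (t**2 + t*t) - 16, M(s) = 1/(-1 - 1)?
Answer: -2/31 ≈ -0.064516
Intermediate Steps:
M(s) = -1/2 (M(s) = 1/(-2) = -1/2)
D(t) = -16 + 2*t**2 (D(t) = (t**2 + t**2) - 16 = 2*t**2 - 16 = -16 + 2*t**2)
1/D(M(1)) = 1/(-16 + 2*(-1/2)**2) = 1/(-16 + 2*(1/4)) = 1/(-16 + 1/2) = 1/(-31/2) = -2/31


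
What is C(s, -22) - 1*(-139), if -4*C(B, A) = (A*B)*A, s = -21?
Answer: 2680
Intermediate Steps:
C(B, A) = -B*A²/4 (C(B, A) = -A*B*A/4 = -B*A²/4)
C(s, -22) - 1*(-139) = -¼*(-21)*(-22)² - 1*(-139) = -¼*(-21)*484 + 139 = 2541 + 139 = 2680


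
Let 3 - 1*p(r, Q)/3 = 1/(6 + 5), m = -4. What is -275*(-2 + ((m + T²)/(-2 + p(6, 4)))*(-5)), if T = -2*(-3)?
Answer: 262350/37 ≈ 7090.5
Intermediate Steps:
p(r, Q) = 96/11 (p(r, Q) = 9 - 3/(6 + 5) = 9 - 3/11 = 96/11)
T = 6
-275*(-2 + ((m + T²)/(-2 + p(6, 4)))*(-5)) = -275*(-2 + ((-4 + 6²)/(-2 + 96/11))*(-5)) = -275*(-2 + ((-4 + 36)/(74/11))*(-5)) = -275*(-2 + (32*(11/74))*(-5)) = -275*(-2 + (176/37)*(-5)) = -275*(-2 - 880/37) = -275*(-954/37) = 262350/37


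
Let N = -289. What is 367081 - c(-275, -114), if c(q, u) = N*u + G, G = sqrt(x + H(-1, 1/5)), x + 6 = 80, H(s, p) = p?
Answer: 334135 - sqrt(1855)/5 ≈ 3.3413e+5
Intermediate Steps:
x = 74 (x = -6 + 80 = 74)
G = sqrt(1855)/5 (G = sqrt(74 + 1/5) = sqrt(371/5) = sqrt(1855)/5 ≈ 8.6139)
c(q, u) = -289*u + sqrt(1855)/5
367081 - c(-275, -114) = 367081 - (-289*(-114) + sqrt(1855)/5) = 367081 - (32946 + sqrt(1855)/5) = 367081 + (-32946 - sqrt(1855)/5) = 334135 - sqrt(1855)/5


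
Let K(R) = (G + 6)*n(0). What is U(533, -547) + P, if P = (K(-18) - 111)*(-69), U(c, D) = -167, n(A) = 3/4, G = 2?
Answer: 7078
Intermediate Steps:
n(A) = 3/4 (n(A) = 3*(1/4) = 3/4)
K(R) = 6 (K(R) = (2 + 6)*(3/4) = 8*(3/4) = 6)
P = 7245 (P = (6 - 111)*(-69) = -105*(-69) = 7245)
U(533, -547) + P = -167 + 7245 = 7078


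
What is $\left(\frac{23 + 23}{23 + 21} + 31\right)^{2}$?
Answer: $\frac{497025}{484} \approx 1026.9$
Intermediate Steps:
$\left(\frac{23 + 23}{23 + 21} + 31\right)^{2} = \left(\frac{46}{44} + 31\right)^{2} = \left(46 \cdot \frac{1}{44} + 31\right)^{2} = \left(\frac{23}{22} + 31\right)^{2} = \left(\frac{705}{22}\right)^{2} = \frac{497025}{484}$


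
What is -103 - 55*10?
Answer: -653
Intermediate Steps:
-103 - 55*10 = -103 - 550 = -653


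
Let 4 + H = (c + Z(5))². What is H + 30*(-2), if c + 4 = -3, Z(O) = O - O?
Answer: -15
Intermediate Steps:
Z(O) = 0
c = -7 (c = -4 - 3 = -7)
H = 45 (H = -4 + (-7 + 0)² = -4 + (-7)² = -4 + 49 = 45)
H + 30*(-2) = 45 + 30*(-2) = 45 - 60 = -15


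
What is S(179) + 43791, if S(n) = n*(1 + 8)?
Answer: 45402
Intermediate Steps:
S(n) = 9*n (S(n) = n*9 = 9*n)
S(179) + 43791 = 9*179 + 43791 = 1611 + 43791 = 45402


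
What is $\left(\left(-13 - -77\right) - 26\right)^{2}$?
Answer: $1444$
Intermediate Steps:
$\left(\left(-13 - -77\right) - 26\right)^{2} = \left(\left(-13 + 77\right) - 26\right)^{2} = \left(64 - 26\right)^{2} = 38^{2} = 1444$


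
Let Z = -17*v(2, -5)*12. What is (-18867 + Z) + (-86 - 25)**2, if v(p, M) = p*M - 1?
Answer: -4302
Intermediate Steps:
v(p, M) = -1 + M*p (v(p, M) = M*p - 1 = -1 + M*p)
Z = 2244 (Z = -17*(-1 - 5*2)*12 = -17*(-1 - 10)*12 = -17*(-11)*12 = 187*12 = 2244)
(-18867 + Z) + (-86 - 25)**2 = (-18867 + 2244) + (-86 - 25)**2 = -16623 + (-111)**2 = -16623 + 12321 = -4302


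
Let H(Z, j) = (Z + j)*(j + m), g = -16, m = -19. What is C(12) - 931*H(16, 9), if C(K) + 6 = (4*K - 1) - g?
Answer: 232807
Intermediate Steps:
H(Z, j) = (-19 + j)*(Z + j) (H(Z, j) = (Z + j)*(j - 19) = (Z + j)*(-19 + j) = (-19 + j)*(Z + j))
C(K) = 9 + 4*K (C(K) = -6 + ((4*K - 1) - 1*(-16)) = -6 + ((-1 + 4*K) + 16) = -6 + (15 + 4*K) = 9 + 4*K)
C(12) - 931*H(16, 9) = (9 + 4*12) - 931*(9² - 19*16 - 19*9 + 16*9) = (9 + 48) - 931*(81 - 304 - 171 + 144) = 57 - 931*(-250) = 57 + 232750 = 232807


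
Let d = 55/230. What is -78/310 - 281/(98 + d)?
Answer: -2179771/700445 ≈ -3.1120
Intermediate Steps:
d = 11/46 (d = 55*(1/230) = 11/46 ≈ 0.23913)
-78/310 - 281/(98 + d) = -78/310 - 281/(98 + 11/46) = -78*1/310 - 281/4519/46 = -39/155 - 281*46/4519 = -39/155 - 12926/4519 = -2179771/700445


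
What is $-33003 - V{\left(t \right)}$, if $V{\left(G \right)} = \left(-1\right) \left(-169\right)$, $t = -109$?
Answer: $-33172$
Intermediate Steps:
$V{\left(G \right)} = 169$
$-33003 - V{\left(t \right)} = -33003 - 169 = -33172$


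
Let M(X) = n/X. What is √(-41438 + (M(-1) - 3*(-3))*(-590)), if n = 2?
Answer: 16*I*√178 ≈ 213.47*I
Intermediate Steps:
M(X) = 2/X
√(-41438 + (M(-1) - 3*(-3))*(-590)) = √(-41438 + (2/(-1) - 3*(-3))*(-590)) = √(-41438 + (2*(-1) + 9)*(-590)) = √(-41438 + (-2 + 9)*(-590)) = √(-41438 + 7*(-590)) = √(-41438 - 4130) = √(-45568) = 16*I*√178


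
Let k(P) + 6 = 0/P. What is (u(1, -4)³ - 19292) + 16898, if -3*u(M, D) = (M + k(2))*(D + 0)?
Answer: -72638/27 ≈ -2690.3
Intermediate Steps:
k(P) = -6 (k(P) = -6 + 0/P = -6 + 0 = -6)
u(M, D) = -D*(-6 + M)/3 (u(M, D) = -(M - 6)*(D + 0)/3 = -(-6 + M)*D/3 = -D*(-6 + M)/3)
(u(1, -4)³ - 19292) + 16898 = (((⅓)*(-4)*(6 - 1*1))³ - 19292) + 16898 = (((⅓)*(-4)*(6 - 1))³ - 19292) + 16898 = (((⅓)*(-4)*5)³ - 19292) + 16898 = ((-20/3)³ - 19292) + 16898 = (-8000/27 - 19292) + 16898 = -528884/27 + 16898 = -72638/27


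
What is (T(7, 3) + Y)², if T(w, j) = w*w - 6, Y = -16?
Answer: 729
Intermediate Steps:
T(w, j) = -6 + w² (T(w, j) = w² - 6 = -6 + w²)
(T(7, 3) + Y)² = ((-6 + 7²) - 16)² = ((-6 + 49) - 16)² = (43 - 16)² = 27² = 729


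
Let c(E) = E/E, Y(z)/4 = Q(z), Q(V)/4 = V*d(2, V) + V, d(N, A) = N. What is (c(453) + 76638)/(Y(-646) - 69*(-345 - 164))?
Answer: 76639/4113 ≈ 18.633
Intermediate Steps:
Q(V) = 12*V (Q(V) = 4*(V*2 + V) = 4*(2*V + V) = 4*(3*V) = 12*V)
Y(z) = 48*z (Y(z) = 4*(12*z) = 48*z)
c(E) = 1
(c(453) + 76638)/(Y(-646) - 69*(-345 - 164)) = (1 + 76638)/(48*(-646) - 69*(-345 - 164)) = 76639/(-31008 - 69*(-509)) = 76639/(-31008 + 35121) = 76639/4113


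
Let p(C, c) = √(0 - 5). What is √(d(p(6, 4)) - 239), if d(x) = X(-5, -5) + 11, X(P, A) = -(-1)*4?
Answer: 4*I*√14 ≈ 14.967*I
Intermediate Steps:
X(P, A) = 4 (X(P, A) = -1*(-4) = 4)
p(C, c) = I*√5 (p(C, c) = √(-5) = I*√5)
d(x) = 15 (d(x) = 4 + 11 = 15)
√(d(p(6, 4)) - 239) = √(15 - 239) = √(-224) = 4*I*√14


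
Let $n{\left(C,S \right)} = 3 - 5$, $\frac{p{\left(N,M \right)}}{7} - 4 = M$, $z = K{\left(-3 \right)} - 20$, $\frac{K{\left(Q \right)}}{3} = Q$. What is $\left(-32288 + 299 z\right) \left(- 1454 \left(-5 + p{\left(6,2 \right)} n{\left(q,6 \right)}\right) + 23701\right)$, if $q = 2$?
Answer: $-6271109613$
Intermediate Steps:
$K{\left(Q \right)} = 3 Q$
$z = -29$ ($z = 3 \left(-3\right) - 20 = -9 - 20 = -29$)
$p{\left(N,M \right)} = 28 + 7 M$
$n{\left(C,S \right)} = -2$ ($n{\left(C,S \right)} = 3 - 5 = -2$)
$\left(-32288 + 299 z\right) \left(- 1454 \left(-5 + p{\left(6,2 \right)} n{\left(q,6 \right)}\right) + 23701\right) = \left(-32288 + 299 \left(-29\right)\right) \left(- 1454 \left(-5 + \left(28 + 7 \cdot 2\right) \left(-2\right)\right) + 23701\right) = \left(-32288 - 8671\right) \left(- 1454 \left(-5 + \left(28 + 14\right) \left(-2\right)\right) + 23701\right) = - 40959 \left(- 1454 \left(-5 + 42 \left(-2\right)\right) + 23701\right) = - 40959 \left(- 1454 \left(-5 - 84\right) + 23701\right) = - 40959 \left(\left(-1454\right) \left(-89\right) + 23701\right) = - 40959 \left(129406 + 23701\right) = \left(-40959\right) 153107 = -6271109613$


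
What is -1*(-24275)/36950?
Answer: 971/1478 ≈ 0.65697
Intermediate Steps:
-1*(-24275)/36950 = 24275*(1/36950) = 971/1478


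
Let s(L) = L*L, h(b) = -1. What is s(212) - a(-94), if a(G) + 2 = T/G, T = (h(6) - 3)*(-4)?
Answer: 2112470/47 ≈ 44946.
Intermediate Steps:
s(L) = L²
T = 16 (T = (-1 - 3)*(-4) = -4*(-4) = 16)
a(G) = -2 + 16/G
s(212) - a(-94) = 212² - (-2 + 16/(-94)) = 44944 - (-2 + 16*(-1/94)) = 44944 - (-2 - 8/47) = 44944 - 1*(-102/47) = 44944 + 102/47 = 2112470/47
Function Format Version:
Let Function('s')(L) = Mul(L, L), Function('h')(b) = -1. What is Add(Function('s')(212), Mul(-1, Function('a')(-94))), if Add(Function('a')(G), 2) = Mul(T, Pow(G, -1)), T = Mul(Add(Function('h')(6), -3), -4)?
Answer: Rational(2112470, 47) ≈ 44946.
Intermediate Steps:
Function('s')(L) = Pow(L, 2)
T = 16 (T = Mul(Add(-1, -3), -4) = Mul(-4, -4) = 16)
Function('a')(G) = Add(-2, Mul(16, Pow(G, -1)))
Add(Function('s')(212), Mul(-1, Function('a')(-94))) = Add(Pow(212, 2), Mul(-1, Add(-2, Mul(16, Pow(-94, -1))))) = Add(44944, Mul(-1, Add(-2, Mul(16, Rational(-1, 94))))) = Add(44944, Mul(-1, Add(-2, Rational(-8, 47)))) = Add(44944, Mul(-1, Rational(-102, 47))) = Add(44944, Rational(102, 47)) = Rational(2112470, 47)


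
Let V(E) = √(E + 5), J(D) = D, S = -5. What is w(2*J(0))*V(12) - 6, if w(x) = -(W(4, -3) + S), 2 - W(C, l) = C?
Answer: -6 + 7*√17 ≈ 22.862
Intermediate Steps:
W(C, l) = 2 - C
V(E) = √(5 + E)
w(x) = 7 (w(x) = -((2 - 1*4) - 5) = -((2 - 4) - 5) = -(-2 - 5) = -1*(-7) = 7)
w(2*J(0))*V(12) - 6 = 7*√(5 + 12) - 6 = 7*√17 - 6 = -6 + 7*√17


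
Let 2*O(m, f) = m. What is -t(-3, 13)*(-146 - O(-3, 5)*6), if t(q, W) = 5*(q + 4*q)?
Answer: -10275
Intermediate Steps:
t(q, W) = 25*q (t(q, W) = 5*(5*q) = 25*q)
O(m, f) = m/2
-t(-3, 13)*(-146 - O(-3, 5)*6) = -25*(-3)*(-146 - (-3)/2*6) = -(-75)*(-146 - 1*(-3/2)*6) = -(-75)*(-146 + (3/2)*6) = -(-75)*(-146 + 9) = -(-75)*(-137) = -1*10275 = -10275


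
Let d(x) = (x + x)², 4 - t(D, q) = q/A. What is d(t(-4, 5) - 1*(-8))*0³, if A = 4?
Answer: 0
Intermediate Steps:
t(D, q) = 4 - q/4
d(x) = 4*x² (d(x) = (2*x)² = 4*x²)
d(t(-4, 5) - 1*(-8))*0³ = (4*((4 - ¼*5) - 1*(-8))²)*0³ = (4*((4 - 5/4) + 8)²)*0 = (4*(11/4 + 8)²)*0 = (4*(43/4)²)*0 = (4*(1849/16))*0 = (1849/4)*0 = 0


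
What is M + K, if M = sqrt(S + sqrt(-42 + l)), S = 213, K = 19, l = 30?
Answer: 19 + sqrt(213 + 2*I*sqrt(3)) ≈ 33.595 + 0.11867*I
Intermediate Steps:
M = sqrt(213 + 2*I*sqrt(3)) (M = sqrt(213 + sqrt(-42 + 30)) = sqrt(213 + sqrt(-12)) = sqrt(213 + 2*I*sqrt(3)) ≈ 14.595 + 0.1187*I)
M + K = sqrt(213 + 2*I*sqrt(3)) + 19 = 19 + sqrt(213 + 2*I*sqrt(3))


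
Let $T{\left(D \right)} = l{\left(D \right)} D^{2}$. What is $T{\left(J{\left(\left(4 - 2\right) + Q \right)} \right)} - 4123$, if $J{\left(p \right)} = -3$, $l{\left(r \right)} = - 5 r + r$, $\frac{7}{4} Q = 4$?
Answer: $-4015$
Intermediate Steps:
$Q = \frac{16}{7}$ ($Q = \frac{4}{7} \cdot 4 = \frac{16}{7} \approx 2.2857$)
$l{\left(r \right)} = - 4 r$
$T{\left(D \right)} = - 4 D^{3}$ ($T{\left(D \right)} = - 4 D D^{2} = - 4 D^{3}$)
$T{\left(J{\left(\left(4 - 2\right) + Q \right)} \right)} - 4123 = - 4 \left(-3\right)^{3} - 4123 = \left(-4\right) \left(-27\right) - 4123 = 108 - 4123 = -4015$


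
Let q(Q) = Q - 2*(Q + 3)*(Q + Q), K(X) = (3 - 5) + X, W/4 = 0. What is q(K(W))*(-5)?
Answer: -30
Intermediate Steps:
W = 0 (W = 4*0 = 0)
K(X) = -2 + X
q(Q) = Q - 4*Q*(3 + Q) (q(Q) = Q - 2*(3 + Q)*2*Q = Q - 4*Q*(3 + Q))
q(K(W))*(-5) = -(-2 + 0)*(11 + 4*(-2 + 0))*(-5) = -1*(-2)*(11 + 4*(-2))*(-5) = -1*(-2)*(11 - 8)*(-5) = -1*(-2)*3*(-5) = 6*(-5) = -30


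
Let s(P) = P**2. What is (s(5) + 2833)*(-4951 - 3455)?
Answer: -24024348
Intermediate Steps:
(s(5) + 2833)*(-4951 - 3455) = (5**2 + 2833)*(-4951 - 3455) = (25 + 2833)*(-8406) = 2858*(-8406) = -24024348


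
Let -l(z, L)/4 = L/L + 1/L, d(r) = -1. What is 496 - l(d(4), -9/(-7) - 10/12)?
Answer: 9668/19 ≈ 508.84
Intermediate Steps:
l(z, L) = -4 - 4/L (l(z, L) = -4*(L/L + 1/L) = -4*(1 + 1/L) = -4 - 4/L)
496 - l(d(4), -9/(-7) - 10/12) = 496 - (-4 - 4/(-9/(-7) - 10/12)) = 496 - (-4 - 4/(-9*(-1/7) - 10*1/12)) = 496 - (-4 - 4/(9/7 - 5/6)) = 496 - (-4 - 4/19/42) = 496 - (-4 - 4*42/19) = 496 - (-4 - 168/19) = 496 - 1*(-244/19) = 496 + 244/19 = 9668/19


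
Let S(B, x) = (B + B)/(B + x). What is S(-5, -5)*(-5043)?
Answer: -5043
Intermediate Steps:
S(B, x) = 2*B/(B + x) (S(B, x) = (2*B)/(B + x) = 2*B/(B + x))
S(-5, -5)*(-5043) = (2*(-5)/(-5 - 5))*(-5043) = (2*(-5)/(-10))*(-5043) = (2*(-5)*(-⅒))*(-5043) = 1*(-5043) = -5043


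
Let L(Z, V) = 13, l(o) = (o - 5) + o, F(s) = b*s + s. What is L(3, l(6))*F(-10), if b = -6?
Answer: 650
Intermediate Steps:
F(s) = -5*s (F(s) = -6*s + s = -5*s)
l(o) = -5 + 2*o (l(o) = (-5 + o) + o = -5 + 2*o)
L(3, l(6))*F(-10) = 13*(-5*(-10)) = 13*50 = 650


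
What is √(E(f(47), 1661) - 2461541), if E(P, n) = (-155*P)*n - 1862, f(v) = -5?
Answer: 8*I*√18377 ≈ 1084.5*I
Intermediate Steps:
E(P, n) = -1862 - 155*P*n (E(P, n) = -155*P*n - 1862 = -1862 - 155*P*n)
√(E(f(47), 1661) - 2461541) = √((-1862 - 155*(-5)*1661) - 2461541) = √((-1862 + 1287275) - 2461541) = √(1285413 - 2461541) = √(-1176128) = 8*I*√18377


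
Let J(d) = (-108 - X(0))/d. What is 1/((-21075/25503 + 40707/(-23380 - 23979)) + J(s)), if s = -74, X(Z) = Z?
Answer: -14896157783/3373307348 ≈ -4.4159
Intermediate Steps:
J(d) = -108/d (J(d) = (-108 - 1*0)/d = (-108 + 0)/d = -108/d)
1/((-21075/25503 + 40707/(-23380 - 23979)) + J(s)) = 1/((-21075/25503 + 40707/(-23380 - 23979)) - 108/(-74)) = 1/((-21075*1/25503 + 40707/(-47359)) - 108*(-1/74)) = 1/((-7025/8501 + 40707*(-1/47359)) + 54/37) = 1/((-7025/8501 - 40707/47359) + 54/37) = 1/(-678747182/402598859 + 54/37) = 1/(-3373307348/14896157783) = -14896157783/3373307348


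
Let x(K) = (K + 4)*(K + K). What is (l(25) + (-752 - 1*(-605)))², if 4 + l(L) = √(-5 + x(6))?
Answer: (151 - √115)² ≈ 19677.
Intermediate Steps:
x(K) = 2*K*(4 + K) (x(K) = (4 + K)*(2*K) = 2*K*(4 + K))
l(L) = -4 + √115 (l(L) = -4 + √(-5 + 2*6*(4 + 6)) = -4 + √(-5 + 2*6*10) = -4 + √(-5 + 120) = -4 + √115)
(l(25) + (-752 - 1*(-605)))² = ((-4 + √115) + (-752 - 1*(-605)))² = ((-4 + √115) + (-752 + 605))² = ((-4 + √115) - 147)² = (-151 + √115)²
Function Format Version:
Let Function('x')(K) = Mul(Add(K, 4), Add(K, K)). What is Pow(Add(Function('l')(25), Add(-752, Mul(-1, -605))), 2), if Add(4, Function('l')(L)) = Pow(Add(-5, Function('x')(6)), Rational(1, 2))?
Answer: Pow(Add(151, Mul(-1, Pow(115, Rational(1, 2)))), 2) ≈ 19677.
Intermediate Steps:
Function('x')(K) = Mul(2, K, Add(4, K)) (Function('x')(K) = Mul(Add(4, K), Mul(2, K)) = Mul(2, K, Add(4, K)))
Function('l')(L) = Add(-4, Pow(115, Rational(1, 2))) (Function('l')(L) = Add(-4, Pow(Add(-5, Mul(2, 6, Add(4, 6))), Rational(1, 2))) = Add(-4, Pow(Add(-5, Mul(2, 6, 10)), Rational(1, 2))) = Add(-4, Pow(Add(-5, 120), Rational(1, 2))) = Add(-4, Pow(115, Rational(1, 2))))
Pow(Add(Function('l')(25), Add(-752, Mul(-1, -605))), 2) = Pow(Add(Add(-4, Pow(115, Rational(1, 2))), Add(-752, Mul(-1, -605))), 2) = Pow(Add(Add(-4, Pow(115, Rational(1, 2))), Add(-752, 605)), 2) = Pow(Add(Add(-4, Pow(115, Rational(1, 2))), -147), 2) = Pow(Add(-151, Pow(115, Rational(1, 2))), 2)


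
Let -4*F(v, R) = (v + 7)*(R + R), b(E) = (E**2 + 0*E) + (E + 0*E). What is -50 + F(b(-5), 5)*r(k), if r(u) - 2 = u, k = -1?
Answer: -235/2 ≈ -117.50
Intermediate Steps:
b(E) = E + E**2 (b(E) = (E**2 + 0) + (E + 0) = E**2 + E = E + E**2)
r(u) = 2 + u
F(v, R) = -R*(7 + v)/2 (F(v, R) = -(v + 7)*(R + R)/4 = -(7 + v)*2*R/4 = -R*(7 + v)/2)
-50 + F(b(-5), 5)*r(k) = -50 + (-1/2*5*(7 - 5*(1 - 5)))*(2 - 1) = -50 - 1/2*5*(7 - 5*(-4))*1 = -50 - 1/2*5*(7 + 20)*1 = -50 - 1/2*5*27*1 = -50 - 135/2*1 = -50 - 135/2 = -235/2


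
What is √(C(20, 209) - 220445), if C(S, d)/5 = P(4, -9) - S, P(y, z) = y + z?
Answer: I*√220570 ≈ 469.65*I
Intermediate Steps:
C(S, d) = -25 - 5*S (C(S, d) = 5*((4 - 9) - S) = 5*(-5 - S) = -25 - 5*S)
√(C(20, 209) - 220445) = √((-25 - 5*20) - 220445) = √((-25 - 100) - 220445) = √(-125 - 220445) = √(-220570) = I*√220570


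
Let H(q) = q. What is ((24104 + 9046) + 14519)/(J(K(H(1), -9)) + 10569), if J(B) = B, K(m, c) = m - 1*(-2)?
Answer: 47669/10572 ≈ 4.5090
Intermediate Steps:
K(m, c) = 2 + m (K(m, c) = m + 2 = 2 + m)
((24104 + 9046) + 14519)/(J(K(H(1), -9)) + 10569) = ((24104 + 9046) + 14519)/((2 + 1) + 10569) = (33150 + 14519)/(3 + 10569) = 47669/10572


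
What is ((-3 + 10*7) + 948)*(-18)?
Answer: -18270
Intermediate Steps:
((-3 + 10*7) + 948)*(-18) = ((-3 + 70) + 948)*(-18) = (67 + 948)*(-18) = 1015*(-18) = -18270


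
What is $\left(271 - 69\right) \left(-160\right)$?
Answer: $-32320$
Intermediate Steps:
$\left(271 - 69\right) \left(-160\right) = 202 \left(-160\right) = -32320$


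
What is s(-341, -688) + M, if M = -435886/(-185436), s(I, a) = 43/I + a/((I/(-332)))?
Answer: -1918903909/2874258 ≈ -667.62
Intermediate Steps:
s(I, a) = 43/I - 332*a/I (s(I, a) = 43/I + a/((I*(-1/332))) = 43/I + a/((-I/332)) = 43/I + a*(-332/I) = 43/I - 332*a/I)
M = 217943/92718 (M = -435886*(-1/185436) = 217943/92718 ≈ 2.3506)
s(-341, -688) + M = (43 - 332*(-688))/(-341) + 217943/92718 = -(43 + 228416)/341 + 217943/92718 = -1/341*228459 + 217943/92718 = -20769/31 + 217943/92718 = -1918903909/2874258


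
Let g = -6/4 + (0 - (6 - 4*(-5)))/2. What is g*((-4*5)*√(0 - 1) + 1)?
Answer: -29/2 + 290*I ≈ -14.5 + 290.0*I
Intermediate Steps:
g = -29/2 (g = -6*¼ + (0 - (6 + 20))*(½) = -3/2 + (0 - 1*26)*(½) = -3/2 + (0 - 26)*(½) = -3/2 - 26*½ = -3/2 - 13 = -29/2 ≈ -14.500)
g*((-4*5)*√(0 - 1) + 1) = -29*((-4*5)*√(0 - 1) + 1)/2 = -29*(-20*I + 1)/2 = -29*(1 - 20*I)/2 = -29/2 + 290*I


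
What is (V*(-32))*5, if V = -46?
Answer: 7360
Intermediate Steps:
(V*(-32))*5 = -46*(-32)*5 = 1472*5 = 7360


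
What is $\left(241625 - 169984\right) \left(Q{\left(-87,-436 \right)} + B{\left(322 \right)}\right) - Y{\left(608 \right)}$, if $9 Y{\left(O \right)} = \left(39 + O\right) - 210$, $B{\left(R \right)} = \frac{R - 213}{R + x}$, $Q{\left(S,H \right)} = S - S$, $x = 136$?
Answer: $\frac{70079675}{4122} \approx 17001.0$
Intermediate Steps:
$Q{\left(S,H \right)} = 0$
$B{\left(R \right)} = \frac{-213 + R}{136 + R}$ ($B{\left(R \right)} = \frac{R - 213}{R + 136} = \frac{-213 + R}{136 + R}$)
$Y{\left(O \right)} = -19 + \frac{O}{9}$ ($Y{\left(O \right)} = \frac{\left(39 + O\right) - 210}{9} = \frac{-171 + O}{9} = -19 + \frac{O}{9}$)
$\left(241625 - 169984\right) \left(Q{\left(-87,-436 \right)} + B{\left(322 \right)}\right) - Y{\left(608 \right)} = \left(241625 - 169984\right) \left(0 + \frac{-213 + 322}{136 + 322}\right) - \left(-19 + \frac{1}{9} \cdot 608\right) = 71641 \left(0 + \frac{1}{458} \cdot 109\right) - \left(-19 + \frac{608}{9}\right) = 71641 \left(0 + \frac{1}{458} \cdot 109\right) - \frac{437}{9} = 71641 \left(0 + \frac{109}{458}\right) - \frac{437}{9} = 71641 \cdot \frac{109}{458} - \frac{437}{9} = \frac{7808869}{458} - \frac{437}{9} = \frac{70079675}{4122}$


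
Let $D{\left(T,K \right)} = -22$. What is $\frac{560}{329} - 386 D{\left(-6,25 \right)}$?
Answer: $\frac{399204}{47} \approx 8493.7$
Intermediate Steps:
$\frac{560}{329} - 386 D{\left(-6,25 \right)} = \frac{560}{329} - -8492 = 560 \cdot \frac{1}{329} + 8492 = \frac{80}{47} + 8492 = \frac{399204}{47}$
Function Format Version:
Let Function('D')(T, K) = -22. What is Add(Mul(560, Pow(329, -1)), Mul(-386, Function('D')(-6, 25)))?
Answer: Rational(399204, 47) ≈ 8493.7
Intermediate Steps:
Add(Mul(560, Pow(329, -1)), Mul(-386, Function('D')(-6, 25))) = Add(Mul(560, Pow(329, -1)), Mul(-386, -22)) = Add(Mul(560, Rational(1, 329)), 8492) = Add(Rational(80, 47), 8492) = Rational(399204, 47)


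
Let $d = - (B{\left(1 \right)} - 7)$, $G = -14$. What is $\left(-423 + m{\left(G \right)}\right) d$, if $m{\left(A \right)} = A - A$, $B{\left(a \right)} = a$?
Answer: $-2538$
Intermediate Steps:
$m{\left(A \right)} = 0$
$d = 6$ ($d = - (1 - 7) = \left(-1\right) \left(-6\right) = 6$)
$\left(-423 + m{\left(G \right)}\right) d = \left(-423 + 0\right) 6 = \left(-423\right) 6 = -2538$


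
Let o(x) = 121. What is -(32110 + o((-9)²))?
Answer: -32231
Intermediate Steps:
-(32110 + o((-9)²)) = -(32110 + 121) = -1*32231 = -32231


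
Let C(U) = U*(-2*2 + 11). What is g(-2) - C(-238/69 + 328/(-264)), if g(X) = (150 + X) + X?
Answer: 45247/253 ≈ 178.84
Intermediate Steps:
g(X) = 150 + 2*X
C(U) = 7*U (C(U) = U*(-4 + 11) = U*7 = 7*U)
g(-2) - C(-238/69 + 328/(-264)) = (150 + 2*(-2)) - 7*(-238/69 + 328/(-264)) = (150 - 4) - 7*(-238*1/69 + 328*(-1/264)) = 146 - 7*(-238/69 - 41/33) = 146 - 7*(-1187)/253 = 146 - 1*(-8309/253) = 146 + 8309/253 = 45247/253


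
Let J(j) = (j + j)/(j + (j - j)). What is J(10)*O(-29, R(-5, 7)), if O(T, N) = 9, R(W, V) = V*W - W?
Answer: 18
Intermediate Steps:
R(W, V) = -W + V*W
J(j) = 2 (J(j) = (2*j)/(j + 0) = (2*j)/j = 2)
J(10)*O(-29, R(-5, 7)) = 2*9 = 18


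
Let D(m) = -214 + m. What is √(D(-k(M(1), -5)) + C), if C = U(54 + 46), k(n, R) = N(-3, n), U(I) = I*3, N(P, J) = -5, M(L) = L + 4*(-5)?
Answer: √91 ≈ 9.5394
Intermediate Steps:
M(L) = -20 + L (M(L) = L - 20 = -20 + L)
U(I) = 3*I
k(n, R) = -5
C = 300 (C = 3*(54 + 46) = 3*100 = 300)
√(D(-k(M(1), -5)) + C) = √((-214 - 1*(-5)) + 300) = √((-214 + 5) + 300) = √(-209 + 300) = √91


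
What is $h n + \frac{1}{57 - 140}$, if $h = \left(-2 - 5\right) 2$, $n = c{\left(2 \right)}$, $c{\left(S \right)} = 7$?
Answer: $- \frac{8135}{83} \approx -98.012$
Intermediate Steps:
$n = 7$
$h = -14$ ($h = \left(-7\right) 2 = -14$)
$h n + \frac{1}{57 - 140} = \left(-14\right) 7 + \frac{1}{57 - 140} = -98 + \frac{1}{-83} = -98 - \frac{1}{83} = - \frac{8135}{83}$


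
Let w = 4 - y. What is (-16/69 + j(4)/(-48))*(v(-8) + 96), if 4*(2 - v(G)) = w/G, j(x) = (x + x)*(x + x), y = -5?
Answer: -28305/184 ≈ -153.83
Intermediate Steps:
j(x) = 4*x² (j(x) = (2*x)*(2*x) = 4*x²)
w = 9 (w = 4 - 1*(-5) = 4 + 5 = 9)
v(G) = 2 - 9/(4*G)
(-16/69 + j(4)/(-48))*(v(-8) + 96) = (-16/69 + (4*4²)/(-48))*((2 - 9/4/(-8)) + 96) = (-16*1/69 + (4*16)*(-1/48))*((2 - 9/4*(-⅛)) + 96) = (-16/69 + 64*(-1/48))*((2 + 9/32) + 96) = (-16/69 - 4/3)*(73/32 + 96) = -36/23*3145/32 = -28305/184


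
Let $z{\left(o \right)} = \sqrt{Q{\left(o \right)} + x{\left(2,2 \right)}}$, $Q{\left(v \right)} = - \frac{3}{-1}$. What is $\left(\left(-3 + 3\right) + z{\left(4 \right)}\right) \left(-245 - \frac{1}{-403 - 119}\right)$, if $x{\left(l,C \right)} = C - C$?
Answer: $- \frac{127889 \sqrt{3}}{522} \approx -424.35$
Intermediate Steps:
$Q{\left(v \right)} = 3$ ($Q{\left(v \right)} = \left(-3\right) \left(-1\right) = 3$)
$x{\left(l,C \right)} = 0$
$z{\left(o \right)} = \sqrt{3}$ ($z{\left(o \right)} = \sqrt{3 + 0} = \sqrt{3}$)
$\left(\left(-3 + 3\right) + z{\left(4 \right)}\right) \left(-245 - \frac{1}{-403 - 119}\right) = \left(\left(-3 + 3\right) + \sqrt{3}\right) \left(-245 - \frac{1}{-403 - 119}\right) = \left(0 + \sqrt{3}\right) \left(-245 - \frac{1}{-522}\right) = \sqrt{3} \left(-245 - - \frac{1}{522}\right) = \sqrt{3} \left(-245 + \frac{1}{522}\right) = \sqrt{3} \left(- \frac{127889}{522}\right) = - \frac{127889 \sqrt{3}}{522}$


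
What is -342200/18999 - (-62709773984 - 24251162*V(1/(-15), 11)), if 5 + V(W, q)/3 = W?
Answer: 5922098143059392/94995 ≈ 6.2341e+10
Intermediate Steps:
V(W, q) = -15 + 3*W
-342200/18999 - (-62709773984 - 24251162*V(1/(-15), 11)) = -342200/18999 - (-62709773984 - 24251162*(-15 + 3/(-15))) = -342200*1/18999 - (-62709773984 - 24251162*(-15 + 3*(-1/15))) = -342200/18999 - (-62709773984 - 24251162*(-15 - 1/5)) = -342200/18999 - (-62709773984 + 1843088312/5) = -342200/18999 - 143498/(1/(-437250 + (242 + 12844/5))) = -342200/18999 - 143498/(1/(-437250 + 14054/5)) = -342200/18999 - 143498/(1/(-2172196/5)) = -342200/18999 - 143498/(-5/2172196) = -342200/18999 - 143498*(-2172196/5) = -342200/18999 + 311705781608/5 = 5922098143059392/94995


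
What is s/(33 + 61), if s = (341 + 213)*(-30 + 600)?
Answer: 157890/47 ≈ 3359.4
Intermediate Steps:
s = 315780 (s = 554*570 = 315780)
s/(33 + 61) = 315780/(33 + 61) = 315780/94 = (1/94)*315780 = 157890/47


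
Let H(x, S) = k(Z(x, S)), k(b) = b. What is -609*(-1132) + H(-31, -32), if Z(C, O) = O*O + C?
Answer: 690381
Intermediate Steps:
Z(C, O) = C + O² (Z(C, O) = O² + C = C + O²)
H(x, S) = x + S²
-609*(-1132) + H(-31, -32) = -609*(-1132) + (-31 + (-32)²) = 689388 + (-31 + 1024) = 689388 + 993 = 690381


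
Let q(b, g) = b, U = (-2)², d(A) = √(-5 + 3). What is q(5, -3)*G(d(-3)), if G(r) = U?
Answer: 20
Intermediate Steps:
d(A) = I*√2 (d(A) = √(-2) = I*√2)
U = 4
G(r) = 4
q(5, -3)*G(d(-3)) = 5*4 = 20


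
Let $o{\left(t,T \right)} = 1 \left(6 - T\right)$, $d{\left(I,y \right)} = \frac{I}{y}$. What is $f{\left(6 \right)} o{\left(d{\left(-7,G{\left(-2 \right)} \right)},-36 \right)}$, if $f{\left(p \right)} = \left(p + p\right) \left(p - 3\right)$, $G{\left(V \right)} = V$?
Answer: $1512$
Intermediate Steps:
$f{\left(p \right)} = 2 p \left(-3 + p\right)$
$o{\left(t,T \right)} = 6 - T$
$f{\left(6 \right)} o{\left(d{\left(-7,G{\left(-2 \right)} \right)},-36 \right)} = 2 \cdot 6 \left(-3 + 6\right) \left(6 - -36\right) = 2 \cdot 6 \cdot 3 \left(6 + 36\right) = 36 \cdot 42 = 1512$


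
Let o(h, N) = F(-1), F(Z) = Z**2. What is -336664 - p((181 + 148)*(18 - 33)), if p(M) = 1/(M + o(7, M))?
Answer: -1661100175/4934 ≈ -3.3666e+5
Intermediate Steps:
o(h, N) = 1 (o(h, N) = (-1)**2 = 1)
p(M) = 1/(1 + M) (p(M) = 1/(M + 1) = 1/(1 + M))
-336664 - p((181 + 148)*(18 - 33)) = -336664 - 1/(1 + (181 + 148)*(18 - 33)) = -336664 - 1/(1 + 329*(-15)) = -336664 - 1/(1 - 4935) = -336664 - 1/(-4934) = -336664 - 1*(-1/4934) = -336664 + 1/4934 = -1661100175/4934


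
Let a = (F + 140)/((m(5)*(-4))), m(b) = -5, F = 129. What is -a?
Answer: -269/20 ≈ -13.450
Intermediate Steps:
a = 269/20 (a = (129 + 140)/((-5*(-4))) = 269/20 ≈ 13.450)
-a = -1*269/20 = -269/20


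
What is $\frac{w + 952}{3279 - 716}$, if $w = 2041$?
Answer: $\frac{2993}{2563} \approx 1.1678$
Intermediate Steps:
$\frac{w + 952}{3279 - 716} = \frac{2041 + 952}{3279 - 716} = \frac{2993}{2563}$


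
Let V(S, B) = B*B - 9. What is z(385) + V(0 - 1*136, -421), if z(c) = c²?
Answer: 325457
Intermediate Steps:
V(S, B) = -9 + B² (V(S, B) = B² - 9 = -9 + B²)
z(385) + V(0 - 1*136, -421) = 385² + (-9 + (-421)²) = 148225 + (-9 + 177241) = 148225 + 177232 = 325457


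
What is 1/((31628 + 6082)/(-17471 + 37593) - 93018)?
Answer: -10061/935835243 ≈ -1.0751e-5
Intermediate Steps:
1/((31628 + 6082)/(-17471 + 37593) - 93018) = 1/(37710/20122 - 93018) = 1/(37710*(1/20122) - 93018) = 1/(18855/10061 - 93018) = 1/(-935835243/10061) = -10061/935835243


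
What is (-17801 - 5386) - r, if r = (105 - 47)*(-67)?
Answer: -19301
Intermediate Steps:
r = -3886 (r = 58*(-67) = -3886)
(-17801 - 5386) - r = (-17801 - 5386) - 1*(-3886) = -23187 + 3886 = -19301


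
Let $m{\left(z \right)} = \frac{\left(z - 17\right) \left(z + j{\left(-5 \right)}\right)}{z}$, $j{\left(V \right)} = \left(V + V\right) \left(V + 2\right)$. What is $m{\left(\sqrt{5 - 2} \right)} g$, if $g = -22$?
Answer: $-286 + 3718 \sqrt{3} \approx 6153.8$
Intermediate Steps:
$j{\left(V \right)} = 2 V \left(2 + V\right)$
$m{\left(z \right)} = \frac{\left(-17 + z\right) \left(30 + z\right)}{z}$ ($m{\left(z \right)} = \frac{\left(z - 17\right) \left(z + 2 \left(-5\right) \left(2 - 5\right)\right)}{z} = \frac{\left(-17 + z\right) \left(z + 2 \left(-5\right) \left(-3\right)\right)}{z} = \frac{\left(-17 + z\right) \left(z + 30\right)}{z} = \frac{\left(-17 + z\right) \left(30 + z\right)}{z}$)
$m{\left(\sqrt{5 - 2} \right)} g = \left(13 + \sqrt{5 - 2} - \frac{510}{\sqrt{5 - 2}}\right) \left(-22\right) = \left(13 + \sqrt{3} - \frac{510}{\sqrt{3}}\right) \left(-22\right) = \left(13 + \sqrt{3} - 510 \frac{\sqrt{3}}{3}\right) \left(-22\right) = \left(13 + \sqrt{3} - 170 \sqrt{3}\right) \left(-22\right) = \left(13 - 169 \sqrt{3}\right) \left(-22\right) = -286 + 3718 \sqrt{3}$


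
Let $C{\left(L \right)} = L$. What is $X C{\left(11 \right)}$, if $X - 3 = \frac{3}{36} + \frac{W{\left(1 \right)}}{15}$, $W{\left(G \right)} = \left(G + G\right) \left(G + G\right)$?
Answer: $\frac{737}{20} \approx 36.85$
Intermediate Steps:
$W{\left(G \right)} = 4 G^{2}$ ($W{\left(G \right)} = 2 G 2 G = 4 G^{2}$)
$X = \frac{67}{20}$ ($X = 3 + \left(\frac{3}{36} + \frac{4 \cdot 1^{2}}{15}\right) = 3 + \left(3 \cdot \frac{1}{36} + 4 \cdot 1 \cdot \frac{1}{15}\right) = 3 + \left(\frac{1}{12} + 4 \cdot \frac{1}{15}\right) = 3 + \left(\frac{1}{12} + \frac{4}{15}\right) = 3 + \frac{7}{20} = \frac{67}{20} \approx 3.35$)
$X C{\left(11 \right)} = \frac{67}{20} \cdot 11 = \frac{737}{20}$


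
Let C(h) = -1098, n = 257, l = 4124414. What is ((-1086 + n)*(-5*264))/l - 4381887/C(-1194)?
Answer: 3012319601443/754767762 ≈ 3991.1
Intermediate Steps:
((-1086 + n)*(-5*264))/l - 4381887/C(-1194) = ((-1086 + 257)*(-5*264))/4124414 - 4381887/(-1098) = -829*(-1320)*(1/4124414) - 4381887*(-1/1098) = 1094280*(1/4124414) + 1460629/366 = 547140/2062207 + 1460629/366 = 3012319601443/754767762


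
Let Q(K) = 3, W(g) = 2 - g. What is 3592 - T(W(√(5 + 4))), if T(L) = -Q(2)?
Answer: 3595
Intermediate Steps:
T(L) = -3 (T(L) = -1*3 = -3)
3592 - T(W(√(5 + 4))) = 3592 - 1*(-3) = 3592 + 3 = 3595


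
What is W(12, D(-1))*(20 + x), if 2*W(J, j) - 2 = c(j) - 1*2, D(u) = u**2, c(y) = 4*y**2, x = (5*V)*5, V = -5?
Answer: -210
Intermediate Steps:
x = -125 (x = (5*(-5))*5 = -25*5 = -125)
W(J, j) = 2*j**2 (W(J, j) = 1 + (4*j**2 - 1*2)/2 = 1 + (4*j**2 - 2)/2 = 1 + (-2 + 4*j**2)/2 = 1 + (-1 + 2*j**2) = 2*j**2)
W(12, D(-1))*(20 + x) = (2*((-1)**2)**2)*(20 - 125) = (2*1**2)*(-105) = (2*1)*(-105) = 2*(-105) = -210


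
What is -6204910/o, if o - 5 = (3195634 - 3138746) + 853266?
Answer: -6204910/910159 ≈ -6.8174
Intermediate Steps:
o = 910159 (o = 5 + ((3195634 - 3138746) + 853266) = 5 + (56888 + 853266) = 5 + 910154 = 910159)
-6204910/o = -6204910/910159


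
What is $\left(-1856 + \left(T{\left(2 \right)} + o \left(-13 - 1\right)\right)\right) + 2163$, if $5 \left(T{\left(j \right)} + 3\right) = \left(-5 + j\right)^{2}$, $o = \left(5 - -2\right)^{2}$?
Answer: $- \frac{1901}{5} \approx -380.2$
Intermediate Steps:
$o = 49$ ($o = \left(5 + \left(-3 + 5\right)\right)^{2} = \left(5 + 2\right)^{2} = 7^{2} = 49$)
$T{\left(j \right)} = -3 + \frac{\left(-5 + j\right)^{2}}{5}$
$\left(-1856 + \left(T{\left(2 \right)} + o \left(-13 - 1\right)\right)\right) + 2163 = \left(-1856 - \left(3 - 49 \left(-13 - 1\right) - \frac{\left(-5 + 2\right)^{2}}{5}\right)\right) + 2163 = \left(-1856 + \left(\left(-3 + \frac{\left(-3\right)^{2}}{5}\right) + 49 \left(-14\right)\right)\right) + 2163 = \left(-1856 + \left(\left(-3 + \frac{1}{5} \cdot 9\right) - 686\right)\right) + 2163 = \left(-1856 + \left(\left(-3 + \frac{9}{5}\right) - 686\right)\right) + 2163 = \left(-1856 - \frac{3436}{5}\right) + 2163 = - \frac{12716}{5} + 2163 = - \frac{1901}{5}$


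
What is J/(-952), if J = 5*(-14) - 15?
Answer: 5/56 ≈ 0.089286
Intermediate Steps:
J = -85 (J = -70 - 15 = -85)
J/(-952) = -85/(-952) = -85*(-1/952) = 5/56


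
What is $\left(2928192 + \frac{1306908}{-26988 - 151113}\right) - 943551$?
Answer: $\frac{39273915537}{19789} \approx 1.9846 \cdot 10^{6}$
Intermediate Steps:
$\left(2928192 + \frac{1306908}{-26988 - 151113}\right) - 943551 = \left(2928192 + \frac{1306908}{-178101}\right) - 943551 = \left(2928192 + 1306908 \left(- \frac{1}{178101}\right)\right) - 943551 = \left(2928192 - \frac{145212}{19789}\right) - 943551 = \frac{57945846276}{19789} - 943551 = \frac{39273915537}{19789}$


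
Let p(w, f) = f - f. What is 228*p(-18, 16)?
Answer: 0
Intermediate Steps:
p(w, f) = 0
228*p(-18, 16) = 228*0 = 0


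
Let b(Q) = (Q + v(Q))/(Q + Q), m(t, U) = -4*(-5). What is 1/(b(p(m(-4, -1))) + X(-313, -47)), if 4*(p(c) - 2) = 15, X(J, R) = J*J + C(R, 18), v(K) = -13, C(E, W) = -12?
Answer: 46/4505993 ≈ 1.0209e-5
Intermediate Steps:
m(t, U) = 20
X(J, R) = -12 + J**2 (X(J, R) = J*J - 12 = J**2 - 12 = -12 + J**2)
p(c) = 23/4 (p(c) = 2 + (1/4)*15 = 2 + 15/4 = 23/4)
b(Q) = (-13 + Q)/(2*Q) (b(Q) = (Q - 13)/(Q + Q) = (-13 + Q)/((2*Q)) = (-13 + Q)*(1/(2*Q)) = (-13 + Q)/(2*Q))
1/(b(p(m(-4, -1))) + X(-313, -47)) = 1/((-13 + 23/4)/(2*(23/4)) + (-12 + (-313)**2)) = 1/((1/2)*(4/23)*(-29/4) + (-12 + 97969)) = 1/(-29/46 + 97957) = 1/(4505993/46) = 46/4505993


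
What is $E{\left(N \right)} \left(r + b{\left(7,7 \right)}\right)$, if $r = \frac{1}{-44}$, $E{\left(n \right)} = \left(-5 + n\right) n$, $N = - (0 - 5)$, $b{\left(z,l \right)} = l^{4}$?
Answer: $0$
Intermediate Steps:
$N = 5$ ($N = \left(-1\right) \left(-5\right) = 5$)
$E{\left(n \right)} = n \left(-5 + n\right)$
$r = - \frac{1}{44} \approx -0.022727$
$E{\left(N \right)} \left(r + b{\left(7,7 \right)}\right) = 5 \left(-5 + 5\right) \left(- \frac{1}{44} + 7^{4}\right) = 5 \cdot 0 \left(- \frac{1}{44} + 2401\right) = 0 \cdot \frac{105643}{44} = 0$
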